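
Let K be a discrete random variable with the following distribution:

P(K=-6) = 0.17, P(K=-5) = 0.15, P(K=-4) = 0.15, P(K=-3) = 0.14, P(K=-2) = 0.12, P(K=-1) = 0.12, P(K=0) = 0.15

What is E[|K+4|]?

E[|K+4|] = Σ |k+4|·P(K=k)
 = 2·0.17 + 1·0.15 + 0·0.15 + 1·0.14 + 2·0.12 + 3·0.12 + 4·0.15
 = 0.34 + 0.15 + 0 + 0.14 + 0.24 + 0.36 + 0.6
 = 1.83

1.83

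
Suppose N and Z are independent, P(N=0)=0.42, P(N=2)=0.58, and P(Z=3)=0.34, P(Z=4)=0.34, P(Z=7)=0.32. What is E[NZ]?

5.3592

E[NZ] = Σ_n Σ_z nz · P(N=n)P(Z=z)
 = 0·0.1428 + 0·0.1428 + 0·0.1344 + 6·0.1972 + 8·0.1972 + 14·0.1856
 = 0 + 0 + 0 + 1.1832 + 1.5776 + 2.5984
 = 5.3592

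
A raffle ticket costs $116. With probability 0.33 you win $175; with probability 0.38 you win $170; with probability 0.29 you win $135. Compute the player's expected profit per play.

E[payout] = 175·0.33 + 170·0.38 + 135·0.29
 = 57.75 + 64.6 + 39.15
 = 161.5
Net = 161.5 - 116 = 45.5

45.5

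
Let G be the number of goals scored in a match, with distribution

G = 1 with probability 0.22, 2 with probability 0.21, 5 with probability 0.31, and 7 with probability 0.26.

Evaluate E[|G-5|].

2.03

E[|G-5|] = Σ |g-5|·P(G=g)
 = 4·0.22 + 3·0.21 + 0·0.31 + 2·0.26
 = 0.88 + 0.63 + 0 + 0.52
 = 2.03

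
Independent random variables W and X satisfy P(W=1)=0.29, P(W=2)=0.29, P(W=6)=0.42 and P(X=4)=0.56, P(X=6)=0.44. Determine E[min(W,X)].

E[min(W,X)] = Σ_w Σ_x min(w,x) · P(W=w)P(X=x)
 = 1·0.1624 + 1·0.1276 + 2·0.1624 + 2·0.1276 + 4·0.2352 + 6·0.1848
 = 0.1624 + 0.1276 + 0.3248 + 0.2552 + 0.9408 + 1.1088
 = 2.9196

2.9196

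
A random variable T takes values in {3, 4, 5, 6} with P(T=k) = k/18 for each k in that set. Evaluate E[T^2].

24

E[T^2] = Σ t^2·P(T=t)
 = 9·1/6 + 16·2/9 + 25·5/18 + 36·1/3
 = 3/2 + 32/9 + 125/18 + 12
 = 24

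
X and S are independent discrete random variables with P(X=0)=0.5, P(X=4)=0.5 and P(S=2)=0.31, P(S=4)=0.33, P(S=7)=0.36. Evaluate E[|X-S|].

3.08

E[|X-S|] = Σ_x Σ_s |x-s| · P(X=x)P(S=s)
 = 2·0.155 + 4·0.165 + 7·0.18 + 2·0.155 + 0·0.165 + 3·0.18
 = 0.31 + 0.66 + 1.26 + 0.31 + 0 + 0.54
 = 3.08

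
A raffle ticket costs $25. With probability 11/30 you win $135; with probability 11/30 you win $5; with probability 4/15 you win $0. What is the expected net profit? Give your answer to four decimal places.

26.3333

E[payout] = 135·11/30 + 5·11/30 + 0·4/15
 = 99/2 + 11/6 + 0
 = 154/3
Net = 154/3 - 25 = 79/3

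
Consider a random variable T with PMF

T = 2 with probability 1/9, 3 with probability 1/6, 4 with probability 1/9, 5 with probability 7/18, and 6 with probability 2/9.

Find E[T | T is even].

P(T is even) = 1/9 + 1/9 + 2/9 = 4/9.
E[T | T is even] = [2·1/9 + 4·1/9 + 6·2/9] / (4/9)
 = 2 / (4/9)
 = 9/2

4.5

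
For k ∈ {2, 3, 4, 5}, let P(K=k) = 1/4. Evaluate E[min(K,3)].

2.75

E[min(K,3)] = Σ min(k,3)·P(K=k)
 = 2·1/4 + 3·1/4 + 3·1/4 + 3·1/4
 = 1/2 + 3/4 + 3/4 + 3/4
 = 11/4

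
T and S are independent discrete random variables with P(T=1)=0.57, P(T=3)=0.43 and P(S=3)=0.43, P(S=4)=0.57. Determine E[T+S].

E[T+S] = Σ_t Σ_s (t+s) · P(T=t)P(S=s)
 = 4·0.2451 + 5·0.3249 + 6·0.1849 + 7·0.2451
 = 0.9804 + 1.6245 + 1.1094 + 1.7157
 = 5.43

5.43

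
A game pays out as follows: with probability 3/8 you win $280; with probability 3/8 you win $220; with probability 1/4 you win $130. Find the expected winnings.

E[payout] = 280·3/8 + 220·3/8 + 130·1/4
 = 105 + 165/2 + 65/2
 = 220

220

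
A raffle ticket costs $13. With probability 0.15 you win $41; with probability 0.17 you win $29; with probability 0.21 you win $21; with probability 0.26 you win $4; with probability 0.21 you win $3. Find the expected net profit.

4.16

E[payout] = 41·0.15 + 29·0.17 + 21·0.21 + 4·0.26 + 3·0.21
 = 6.15 + 4.93 + 4.41 + 1.04 + 0.63
 = 17.16
Net = 17.16 - 13 = 4.16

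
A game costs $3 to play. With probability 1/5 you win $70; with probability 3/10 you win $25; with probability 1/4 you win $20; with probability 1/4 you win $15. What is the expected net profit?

27.25

E[payout] = 70·1/5 + 25·3/10 + 20·1/4 + 15·1/4
 = 14 + 15/2 + 5 + 15/4
 = 121/4
Net = 121/4 - 3 = 109/4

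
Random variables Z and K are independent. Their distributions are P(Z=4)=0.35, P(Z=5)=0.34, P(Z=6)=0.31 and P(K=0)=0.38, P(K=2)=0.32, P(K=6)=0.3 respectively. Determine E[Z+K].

7.4

E[Z+K] = Σ_z Σ_k (z+k) · P(Z=z)P(K=k)
 = 4·0.133 + 6·0.112 + 10·0.105 + 5·0.1292 + 7·0.1088 + 11·0.102 + 6·0.1178 + 8·0.0992 + 12·0.093
 = 0.532 + 0.672 + 1.05 + 0.646 + 0.7616 + 1.122 + 0.7068 + 0.7936 + 1.116
 = 7.4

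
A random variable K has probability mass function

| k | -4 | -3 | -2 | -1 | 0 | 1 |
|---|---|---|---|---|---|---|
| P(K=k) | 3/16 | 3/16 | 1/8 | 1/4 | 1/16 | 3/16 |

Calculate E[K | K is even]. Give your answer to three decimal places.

-2.667

P(K is even) = 3/16 + 1/8 + 1/16 = 3/8.
E[K | K is even] = [(-4)·3/16 + (-2)·1/8 + 0·1/16] / (3/8)
 = -1 / (3/8)
 = -8/3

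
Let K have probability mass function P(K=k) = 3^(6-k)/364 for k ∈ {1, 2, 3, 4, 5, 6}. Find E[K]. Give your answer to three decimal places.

1.492

E[K] = Σ k·P(K=k)
 = 1·243/364 + 2·81/364 + 3·27/364 + 4·9/364 + 5·3/364 + 6·1/364
 = 243/364 + 81/182 + 81/364 + 9/91 + 15/364 + 3/182
 = 543/364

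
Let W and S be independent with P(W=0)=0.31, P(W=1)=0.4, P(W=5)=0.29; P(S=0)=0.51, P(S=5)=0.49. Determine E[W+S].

E[W+S] = Σ_w Σ_s (w+s) · P(W=w)P(S=s)
 = 0·0.1581 + 5·0.1519 + 1·0.204 + 6·0.196 + 5·0.1479 + 10·0.1421
 = 0 + 0.7595 + 0.204 + 1.176 + 0.7395 + 1.421
 = 4.3

4.3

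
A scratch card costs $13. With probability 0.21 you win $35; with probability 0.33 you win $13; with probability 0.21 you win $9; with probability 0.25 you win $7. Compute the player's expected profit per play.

E[payout] = 35·0.21 + 13·0.33 + 9·0.21 + 7·0.25
 = 7.35 + 4.29 + 1.89 + 1.75
 = 15.28
Net = 15.28 - 13 = 2.28

2.28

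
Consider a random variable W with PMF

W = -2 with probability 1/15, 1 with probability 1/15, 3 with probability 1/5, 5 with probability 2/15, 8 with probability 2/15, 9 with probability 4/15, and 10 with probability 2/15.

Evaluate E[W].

6

E[W] = Σ w·P(W=w)
 = (-2)·1/15 + 1·1/15 + 3·1/5 + 5·2/15 + 8·2/15 + 9·4/15 + 10·2/15
 = (-2/15) + 1/15 + 3/5 + 2/3 + 16/15 + 12/5 + 4/3
 = 6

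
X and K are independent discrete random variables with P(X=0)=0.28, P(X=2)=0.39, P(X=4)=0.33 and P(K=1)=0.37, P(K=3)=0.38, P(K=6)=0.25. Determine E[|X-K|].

E[|X-K|] = Σ_x Σ_k |x-k| · P(X=x)P(K=k)
 = 1·0.1036 + 3·0.1064 + 6·0.07 + 1·0.1443 + 1·0.1482 + 4·0.0975 + 3·0.1221 + 1·0.1254 + 2·0.0825
 = 0.1036 + 0.3192 + 0.42 + 0.1443 + 0.1482 + 0.39 + 0.3663 + 0.1254 + 0.165
 = 2.182

2.182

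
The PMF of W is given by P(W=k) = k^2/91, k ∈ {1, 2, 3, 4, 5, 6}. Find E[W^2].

25

E[W^2] = Σ w^2·P(W=w)
 = 1·1/91 + 4·4/91 + 9·9/91 + 16·16/91 + 25·25/91 + 36·36/91
 = 1/91 + 16/91 + 81/91 + 256/91 + 625/91 + 1296/91
 = 25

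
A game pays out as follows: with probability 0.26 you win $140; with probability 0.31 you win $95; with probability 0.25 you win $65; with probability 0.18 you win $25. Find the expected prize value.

E[payout] = 140·0.26 + 95·0.31 + 65·0.25 + 25·0.18
 = 36.4 + 29.45 + 16.25 + 4.5
 = 86.6

86.6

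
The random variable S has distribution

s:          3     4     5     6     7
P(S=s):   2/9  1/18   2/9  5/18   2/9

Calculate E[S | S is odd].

P(S is odd) = 2/9 + 2/9 + 2/9 = 2/3.
E[S | S is odd] = [3·2/9 + 5·2/9 + 7·2/9] / (2/3)
 = 10/3 / (2/3)
 = 5

5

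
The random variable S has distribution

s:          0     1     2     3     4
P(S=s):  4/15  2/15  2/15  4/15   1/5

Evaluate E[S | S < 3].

0.75

P(S < 3) = 4/15 + 2/15 + 2/15 = 8/15.
E[S | S < 3] = [0·4/15 + 1·2/15 + 2·2/15] / (8/15)
 = 2/5 / (8/15)
 = 3/4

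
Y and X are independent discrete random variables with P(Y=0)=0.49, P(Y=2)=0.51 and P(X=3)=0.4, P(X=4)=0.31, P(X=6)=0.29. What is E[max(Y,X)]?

E[max(Y,X)] = Σ_y Σ_x max(y,x) · P(Y=y)P(X=x)
 = 3·0.196 + 4·0.1519 + 6·0.1421 + 3·0.204 + 4·0.1581 + 6·0.1479
 = 0.588 + 0.6076 + 0.8526 + 0.612 + 0.6324 + 0.8874
 = 4.18

4.18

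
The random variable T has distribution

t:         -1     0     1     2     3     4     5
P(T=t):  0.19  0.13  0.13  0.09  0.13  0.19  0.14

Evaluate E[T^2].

E[T^2] = Σ t^2·P(T=t)
 = 1·0.19 + 0·0.13 + 1·0.13 + 4·0.09 + 9·0.13 + 16·0.19 + 25·0.14
 = 0.19 + 0 + 0.13 + 0.36 + 1.17 + 3.04 + 3.5
 = 8.39

8.39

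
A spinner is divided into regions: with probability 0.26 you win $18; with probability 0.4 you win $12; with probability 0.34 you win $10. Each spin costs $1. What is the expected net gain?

E[payout] = 18·0.26 + 12·0.4 + 10·0.34
 = 4.68 + 4.8 + 3.4
 = 12.88
Net = 12.88 - 1 = 11.88

11.88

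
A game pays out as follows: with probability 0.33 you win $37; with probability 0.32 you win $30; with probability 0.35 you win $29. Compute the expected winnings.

E[payout] = 37·0.33 + 30·0.32 + 29·0.35
 = 12.21 + 9.6 + 10.15
 = 31.96

31.96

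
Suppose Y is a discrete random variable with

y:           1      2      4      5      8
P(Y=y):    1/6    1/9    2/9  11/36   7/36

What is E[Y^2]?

E[Y^2] = Σ y^2·P(Y=y)
 = 1·1/6 + 4·1/9 + 16·2/9 + 25·11/36 + 64·7/36
 = 1/6 + 4/9 + 32/9 + 275/36 + 112/9
 = 97/4

24.25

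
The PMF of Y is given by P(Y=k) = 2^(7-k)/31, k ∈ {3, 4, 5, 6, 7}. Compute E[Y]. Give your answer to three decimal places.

E[Y] = Σ y·P(Y=y)
 = 3·16/31 + 4·8/31 + 5·4/31 + 6·2/31 + 7·1/31
 = 48/31 + 32/31 + 20/31 + 12/31 + 7/31
 = 119/31

3.839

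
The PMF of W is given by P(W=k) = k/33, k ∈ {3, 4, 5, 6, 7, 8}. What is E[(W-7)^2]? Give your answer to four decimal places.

E[(W-7)^2] = Σ (w-7)^2·P(W=w)
 = 16·1/11 + 9·4/33 + 4·5/33 + 1·2/11 + 0·7/33 + 1·8/33
 = 16/11 + 12/11 + 20/33 + 2/11 + 0 + 8/33
 = 118/33

3.5758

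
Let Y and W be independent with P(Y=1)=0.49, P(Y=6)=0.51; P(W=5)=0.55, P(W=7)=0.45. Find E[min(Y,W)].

E[min(Y,W)] = Σ_y Σ_w min(y,w) · P(Y=y)P(W=w)
 = 1·0.2695 + 1·0.2205 + 5·0.2805 + 6·0.2295
 = 0.2695 + 0.2205 + 1.4025 + 1.377
 = 3.2695

3.2695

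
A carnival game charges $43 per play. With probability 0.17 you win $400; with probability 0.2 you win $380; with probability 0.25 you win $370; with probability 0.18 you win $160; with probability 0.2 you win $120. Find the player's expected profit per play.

246.3

E[payout] = 400·0.17 + 380·0.2 + 370·0.25 + 160·0.18 + 120·0.2
 = 68 + 76 + 92.5 + 28.8 + 24
 = 289.3
Net = 289.3 - 43 = 246.3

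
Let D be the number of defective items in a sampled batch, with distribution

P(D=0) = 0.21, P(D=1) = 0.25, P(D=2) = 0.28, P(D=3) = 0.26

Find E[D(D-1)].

E[D(D-1)] = Σ d(d-1)·P(D=d)
 = 0·0.21 + 0·0.25 + 2·0.28 + 6·0.26
 = 0 + 0 + 0.56 + 1.56
 = 2.12

2.12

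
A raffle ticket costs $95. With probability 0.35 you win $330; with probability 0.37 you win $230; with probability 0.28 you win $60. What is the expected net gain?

E[payout] = 330·0.35 + 230·0.37 + 60·0.28
 = 115.5 + 85.1 + 16.8
 = 217.4
Net = 217.4 - 95 = 122.4

122.4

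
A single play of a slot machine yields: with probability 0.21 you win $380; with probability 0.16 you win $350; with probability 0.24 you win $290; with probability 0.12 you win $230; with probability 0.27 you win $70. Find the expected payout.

251.9

E[payout] = 380·0.21 + 350·0.16 + 290·0.24 + 230·0.12 + 70·0.27
 = 79.8 + 56 + 69.6 + 27.6 + 18.9
 = 251.9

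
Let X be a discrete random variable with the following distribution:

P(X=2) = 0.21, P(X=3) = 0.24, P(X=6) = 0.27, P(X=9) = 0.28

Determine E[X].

5.28

E[X] = Σ x·P(X=x)
 = 2·0.21 + 3·0.24 + 6·0.27 + 9·0.28
 = 0.42 + 0.72 + 1.62 + 2.52
 = 5.28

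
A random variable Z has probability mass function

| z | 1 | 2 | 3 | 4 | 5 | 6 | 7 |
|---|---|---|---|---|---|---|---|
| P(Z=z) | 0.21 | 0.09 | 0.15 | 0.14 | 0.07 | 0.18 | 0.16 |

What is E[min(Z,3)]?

E[min(Z,3)] = Σ min(z,3)·P(Z=z)
 = 1·0.21 + 2·0.09 + 3·0.15 + 3·0.14 + 3·0.07 + 3·0.18 + 3·0.16
 = 0.21 + 0.18 + 0.45 + 0.42 + 0.21 + 0.54 + 0.48
 = 2.49

2.49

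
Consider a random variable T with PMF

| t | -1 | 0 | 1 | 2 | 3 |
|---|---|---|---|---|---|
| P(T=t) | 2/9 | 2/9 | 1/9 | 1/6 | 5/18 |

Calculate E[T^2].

E[T^2] = Σ t^2·P(T=t)
 = 1·2/9 + 0·2/9 + 1·1/9 + 4·1/6 + 9·5/18
 = 2/9 + 0 + 1/9 + 2/3 + 5/2
 = 7/2

3.5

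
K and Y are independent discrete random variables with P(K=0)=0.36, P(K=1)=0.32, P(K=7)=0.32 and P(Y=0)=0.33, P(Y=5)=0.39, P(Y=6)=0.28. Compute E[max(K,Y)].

4.814

E[max(K,Y)] = Σ_k Σ_y max(k,y) · P(K=k)P(Y=y)
 = 0·0.1188 + 5·0.1404 + 6·0.1008 + 1·0.1056 + 5·0.1248 + 6·0.0896 + 7·0.1056 + 7·0.1248 + 7·0.0896
 = 0 + 0.702 + 0.6048 + 0.1056 + 0.624 + 0.5376 + 0.7392 + 0.8736 + 0.6272
 = 4.814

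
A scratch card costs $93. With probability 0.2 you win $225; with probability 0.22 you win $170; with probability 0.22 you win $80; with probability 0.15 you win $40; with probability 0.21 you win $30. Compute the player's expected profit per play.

E[payout] = 225·0.2 + 170·0.22 + 80·0.22 + 40·0.15 + 30·0.21
 = 45 + 37.4 + 17.6 + 6 + 6.3
 = 112.3
Net = 112.3 - 93 = 19.3

19.3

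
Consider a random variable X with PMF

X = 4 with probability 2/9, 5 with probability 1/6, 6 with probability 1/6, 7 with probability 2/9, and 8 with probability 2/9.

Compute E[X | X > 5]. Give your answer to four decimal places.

7.0909

P(X > 5) = 1/6 + 2/9 + 2/9 = 11/18.
E[X | X > 5] = [6·1/6 + 7·2/9 + 8·2/9] / (11/18)
 = 13/3 / (11/18)
 = 78/11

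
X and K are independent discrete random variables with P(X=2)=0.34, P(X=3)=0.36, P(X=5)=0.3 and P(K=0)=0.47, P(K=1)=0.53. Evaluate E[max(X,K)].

E[max(X,K)] = Σ_x Σ_k max(x,k) · P(X=x)P(K=k)
 = 2·0.1598 + 2·0.1802 + 3·0.1692 + 3·0.1908 + 5·0.141 + 5·0.159
 = 0.3196 + 0.3604 + 0.5076 + 0.5724 + 0.705 + 0.795
 = 3.26

3.26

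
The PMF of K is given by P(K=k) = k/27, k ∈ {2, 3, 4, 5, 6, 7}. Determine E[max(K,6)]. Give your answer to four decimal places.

6.2593

E[max(K,6)] = Σ max(k,6)·P(K=k)
 = 6·2/27 + 6·1/9 + 6·4/27 + 6·5/27 + 6·2/9 + 7·7/27
 = 4/9 + 2/3 + 8/9 + 10/9 + 4/3 + 49/27
 = 169/27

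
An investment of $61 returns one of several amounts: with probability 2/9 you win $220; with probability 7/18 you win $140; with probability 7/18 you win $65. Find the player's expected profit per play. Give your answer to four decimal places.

E[payout] = 220·2/9 + 140·7/18 + 65·7/18
 = 440/9 + 490/9 + 455/18
 = 2315/18
Net = 2315/18 - 61 = 1217/18

67.6111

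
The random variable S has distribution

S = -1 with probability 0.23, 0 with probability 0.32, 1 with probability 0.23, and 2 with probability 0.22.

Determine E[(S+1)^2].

3.22

E[(S+1)^2] = Σ (s+1)^2·P(S=s)
 = 0·0.23 + 1·0.32 + 4·0.23 + 9·0.22
 = 0 + 0.32 + 0.92 + 1.98
 = 3.22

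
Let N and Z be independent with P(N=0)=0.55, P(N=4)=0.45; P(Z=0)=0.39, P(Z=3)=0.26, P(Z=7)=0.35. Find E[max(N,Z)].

E[max(N,Z)] = Σ_n Σ_z max(n,z) · P(N=n)P(Z=z)
 = 0·0.2145 + 3·0.143 + 7·0.1925 + 4·0.1755 + 4·0.117 + 7·0.1575
 = 0 + 0.429 + 1.3475 + 0.702 + 0.468 + 1.1025
 = 4.049

4.049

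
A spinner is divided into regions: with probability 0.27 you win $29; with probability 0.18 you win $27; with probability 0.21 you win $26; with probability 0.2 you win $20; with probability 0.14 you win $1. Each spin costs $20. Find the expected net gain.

E[payout] = 29·0.27 + 27·0.18 + 26·0.21 + 20·0.2 + 1·0.14
 = 7.83 + 4.86 + 5.46 + 4 + 0.14
 = 22.29
Net = 22.29 - 20 = 2.29

2.29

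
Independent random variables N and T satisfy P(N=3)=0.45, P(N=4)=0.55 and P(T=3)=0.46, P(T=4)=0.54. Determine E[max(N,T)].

3.793

E[max(N,T)] = Σ_n Σ_t max(n,t) · P(N=n)P(T=t)
 = 3·0.207 + 4·0.243 + 4·0.253 + 4·0.297
 = 0.621 + 0.972 + 1.012 + 1.188
 = 3.793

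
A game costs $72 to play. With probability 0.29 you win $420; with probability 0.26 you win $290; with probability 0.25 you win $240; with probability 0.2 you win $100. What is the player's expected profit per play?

205.2

E[payout] = 420·0.29 + 290·0.26 + 240·0.25 + 100·0.2
 = 121.8 + 75.4 + 60 + 20
 = 277.2
Net = 277.2 - 72 = 205.2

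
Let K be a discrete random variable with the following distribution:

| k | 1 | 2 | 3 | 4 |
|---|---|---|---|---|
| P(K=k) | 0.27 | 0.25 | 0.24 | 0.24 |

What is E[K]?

2.45

E[K] = Σ k·P(K=k)
 = 1·0.27 + 2·0.25 + 3·0.24 + 4·0.24
 = 0.27 + 0.5 + 0.72 + 0.96
 = 2.45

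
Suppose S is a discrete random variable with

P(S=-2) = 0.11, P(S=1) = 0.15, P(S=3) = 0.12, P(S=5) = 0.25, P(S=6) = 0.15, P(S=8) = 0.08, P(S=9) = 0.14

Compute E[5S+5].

26.7

E[5S+5] = Σ (5s+5)·P(S=s)
 = (-5)·0.11 + 10·0.15 + 20·0.12 + 30·0.25 + 35·0.15 + 45·0.08 + 50·0.14
 = (-0.55) + 1.5 + 2.4 + 7.5 + 5.25 + 3.6 + 7
 = 26.7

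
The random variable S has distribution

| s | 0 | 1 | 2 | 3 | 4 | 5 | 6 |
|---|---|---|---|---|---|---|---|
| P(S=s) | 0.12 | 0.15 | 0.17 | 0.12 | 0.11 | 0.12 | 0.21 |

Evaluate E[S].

3.15

E[S] = Σ s·P(S=s)
 = 0·0.12 + 1·0.15 + 2·0.17 + 3·0.12 + 4·0.11 + 5·0.12 + 6·0.21
 = 0 + 0.15 + 0.34 + 0.36 + 0.44 + 0.6 + 1.26
 = 3.15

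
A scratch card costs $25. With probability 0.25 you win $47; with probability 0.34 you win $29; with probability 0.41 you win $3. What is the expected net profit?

E[payout] = 47·0.25 + 29·0.34 + 3·0.41
 = 11.75 + 9.86 + 1.23
 = 22.84
Net = 22.84 - 25 = -2.16

-2.16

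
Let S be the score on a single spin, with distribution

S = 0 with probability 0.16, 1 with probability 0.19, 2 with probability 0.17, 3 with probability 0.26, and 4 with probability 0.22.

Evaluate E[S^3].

E[S^3] = Σ s^3·P(S=s)
 = 0·0.16 + 1·0.19 + 8·0.17 + 27·0.26 + 64·0.22
 = 0 + 0.19 + 1.36 + 7.02 + 14.08
 = 22.65

22.65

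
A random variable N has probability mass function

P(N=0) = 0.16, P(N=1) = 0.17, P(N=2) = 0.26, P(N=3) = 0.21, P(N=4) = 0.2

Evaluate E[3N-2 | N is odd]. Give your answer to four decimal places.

4.3158

P(N is odd) = 0.17 + 0.21 = 0.38.
E[3N-2 | N is odd] = [1·0.17 + 7·0.21] / 0.38
 = 1.64 / 0.38
 = 82/19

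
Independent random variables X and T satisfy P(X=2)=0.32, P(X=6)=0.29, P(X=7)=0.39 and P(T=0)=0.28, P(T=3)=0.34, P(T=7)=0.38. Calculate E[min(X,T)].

E[min(X,T)] = Σ_x Σ_t min(x,t) · P(X=x)P(T=t)
 = 0·0.0896 + 2·0.1088 + 2·0.1216 + 0·0.0812 + 3·0.0986 + 6·0.1102 + 0·0.1092 + 3·0.1326 + 7·0.1482
 = 0 + 0.2176 + 0.2432 + 0 + 0.2958 + 0.6612 + 0 + 0.3978 + 1.0374
 = 2.853

2.853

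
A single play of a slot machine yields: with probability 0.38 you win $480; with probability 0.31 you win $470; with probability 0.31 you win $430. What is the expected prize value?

E[payout] = 480·0.38 + 470·0.31 + 430·0.31
 = 182.4 + 145.7 + 133.3
 = 461.4

461.4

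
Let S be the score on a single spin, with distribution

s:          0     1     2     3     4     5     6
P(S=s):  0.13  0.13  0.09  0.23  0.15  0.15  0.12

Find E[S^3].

61.33

E[S^3] = Σ s^3·P(S=s)
 = 0·0.13 + 1·0.13 + 8·0.09 + 27·0.23 + 64·0.15 + 125·0.15 + 216·0.12
 = 0 + 0.13 + 0.72 + 6.21 + 9.6 + 18.75 + 25.92
 = 61.33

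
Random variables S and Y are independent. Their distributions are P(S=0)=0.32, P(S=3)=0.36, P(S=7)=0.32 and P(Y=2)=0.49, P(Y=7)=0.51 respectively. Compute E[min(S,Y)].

2.3596

E[min(S,Y)] = Σ_s Σ_y min(s,y) · P(S=s)P(Y=y)
 = 0·0.1568 + 0·0.1632 + 2·0.1764 + 3·0.1836 + 2·0.1568 + 7·0.1632
 = 0 + 0 + 0.3528 + 0.5508 + 0.3136 + 1.1424
 = 2.3596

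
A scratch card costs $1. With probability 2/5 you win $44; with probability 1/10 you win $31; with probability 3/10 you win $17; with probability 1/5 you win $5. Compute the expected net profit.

E[payout] = 44·2/5 + 31·1/10 + 17·3/10 + 5·1/5
 = 88/5 + 31/10 + 51/10 + 1
 = 134/5
Net = 134/5 - 1 = 129/5

25.8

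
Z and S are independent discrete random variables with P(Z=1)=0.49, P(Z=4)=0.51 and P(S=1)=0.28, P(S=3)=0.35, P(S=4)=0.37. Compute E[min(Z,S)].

1.9231

E[min(Z,S)] = Σ_z Σ_s min(z,s) · P(Z=z)P(S=s)
 = 1·0.1372 + 1·0.1715 + 1·0.1813 + 1·0.1428 + 3·0.1785 + 4·0.1887
 = 0.1372 + 0.1715 + 0.1813 + 0.1428 + 0.5355 + 0.7548
 = 1.9231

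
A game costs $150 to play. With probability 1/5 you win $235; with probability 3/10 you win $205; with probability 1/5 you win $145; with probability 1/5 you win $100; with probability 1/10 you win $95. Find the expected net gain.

17

E[payout] = 235·1/5 + 205·3/10 + 145·1/5 + 100·1/5 + 95·1/10
 = 47 + 123/2 + 29 + 20 + 19/2
 = 167
Net = 167 - 150 = 17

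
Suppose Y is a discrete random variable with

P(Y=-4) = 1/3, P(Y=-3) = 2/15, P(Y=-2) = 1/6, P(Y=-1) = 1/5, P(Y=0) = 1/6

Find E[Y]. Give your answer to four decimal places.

-2.2667

E[Y] = Σ y·P(Y=y)
 = (-4)·1/3 + (-3)·2/15 + (-2)·1/6 + (-1)·1/5 + 0·1/6
 = (-4/3) + (-2/5) + (-1/3) + (-1/5) + 0
 = -34/15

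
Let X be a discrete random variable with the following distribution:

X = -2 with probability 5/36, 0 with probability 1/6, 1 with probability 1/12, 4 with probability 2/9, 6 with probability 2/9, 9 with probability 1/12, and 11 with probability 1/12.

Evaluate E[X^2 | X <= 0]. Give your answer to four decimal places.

1.8182

P(X <= 0) = 5/36 + 1/6 = 11/36.
E[X^2 | X <= 0] = [4·5/36 + 0·1/6] / (11/36)
 = 5/9 / (11/36)
 = 20/11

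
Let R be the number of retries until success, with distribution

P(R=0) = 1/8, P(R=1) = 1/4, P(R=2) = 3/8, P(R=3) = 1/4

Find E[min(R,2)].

1.5

E[min(R,2)] = Σ min(r,2)·P(R=r)
 = 0·1/8 + 1·1/4 + 2·3/8 + 2·1/4
 = 0 + 1/4 + 3/4 + 1/2
 = 3/2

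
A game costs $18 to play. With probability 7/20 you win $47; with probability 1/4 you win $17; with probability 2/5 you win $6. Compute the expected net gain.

5.1

E[payout] = 47·7/20 + 17·1/4 + 6·2/5
 = 329/20 + 17/4 + 12/5
 = 231/10
Net = 231/10 - 18 = 51/10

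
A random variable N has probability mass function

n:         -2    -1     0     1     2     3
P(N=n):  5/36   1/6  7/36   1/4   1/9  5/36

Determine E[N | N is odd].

P(N is odd) = 1/6 + 1/4 + 5/36 = 5/9.
E[N | N is odd] = [(-1)·1/6 + 1·1/4 + 3·5/36] / (5/9)
 = 1/2 / (5/9)
 = 9/10

0.9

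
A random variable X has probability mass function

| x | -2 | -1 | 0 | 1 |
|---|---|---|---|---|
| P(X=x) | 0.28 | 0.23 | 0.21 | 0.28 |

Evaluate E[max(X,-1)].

E[max(X,-1)] = Σ max(x,-1)·P(X=x)
 = (-1)·0.28 + (-1)·0.23 + 0·0.21 + 1·0.28
 = (-0.28) + (-0.23) + 0 + 0.28
 = -0.23

-0.23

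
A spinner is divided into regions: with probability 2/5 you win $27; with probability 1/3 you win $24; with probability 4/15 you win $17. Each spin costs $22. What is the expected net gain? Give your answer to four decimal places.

E[payout] = 27·2/5 + 24·1/3 + 17·4/15
 = 54/5 + 8 + 68/15
 = 70/3
Net = 70/3 - 22 = 4/3

1.3333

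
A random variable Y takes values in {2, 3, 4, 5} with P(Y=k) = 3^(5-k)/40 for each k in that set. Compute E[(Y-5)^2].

E[(Y-5)^2] = Σ (y-5)^2·P(Y=y)
 = 9·27/40 + 4·9/40 + 1·3/40 + 0·1/40
 = 243/40 + 9/10 + 3/40 + 0
 = 141/20

7.05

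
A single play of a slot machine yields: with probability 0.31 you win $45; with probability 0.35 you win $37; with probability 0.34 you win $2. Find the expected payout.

27.58

E[payout] = 45·0.31 + 37·0.35 + 2·0.34
 = 13.95 + 12.95 + 0.68
 = 27.58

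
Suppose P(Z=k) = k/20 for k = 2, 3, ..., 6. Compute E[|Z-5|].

E[|Z-5|] = Σ |z-5|·P(Z=z)
 = 3·1/10 + 2·3/20 + 1·1/5 + 0·1/4 + 1·3/10
 = 3/10 + 3/10 + 1/5 + 0 + 3/10
 = 11/10

1.1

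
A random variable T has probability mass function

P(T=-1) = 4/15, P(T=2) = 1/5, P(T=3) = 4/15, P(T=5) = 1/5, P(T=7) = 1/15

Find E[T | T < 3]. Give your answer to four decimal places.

0.2857

P(T < 3) = 4/15 + 1/5 = 7/15.
E[T | T < 3] = [(-1)·4/15 + 2·1/5] / (7/15)
 = 2/15 / (7/15)
 = 2/7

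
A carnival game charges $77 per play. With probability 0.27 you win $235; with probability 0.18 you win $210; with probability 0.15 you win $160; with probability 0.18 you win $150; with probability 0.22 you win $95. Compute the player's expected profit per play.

E[payout] = 235·0.27 + 210·0.18 + 160·0.15 + 150·0.18 + 95·0.22
 = 63.45 + 37.8 + 24 + 27 + 20.9
 = 173.15
Net = 173.15 - 77 = 96.15

96.15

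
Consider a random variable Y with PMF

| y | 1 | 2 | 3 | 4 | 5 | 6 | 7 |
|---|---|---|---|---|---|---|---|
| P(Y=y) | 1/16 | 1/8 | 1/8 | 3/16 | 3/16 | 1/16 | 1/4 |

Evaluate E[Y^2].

E[Y^2] = Σ y^2·P(Y=y)
 = 1·1/16 + 4·1/8 + 9·1/8 + 16·3/16 + 25·3/16 + 36·1/16 + 49·1/4
 = 1/16 + 1/2 + 9/8 + 3 + 75/16 + 9/4 + 49/4
 = 191/8

23.875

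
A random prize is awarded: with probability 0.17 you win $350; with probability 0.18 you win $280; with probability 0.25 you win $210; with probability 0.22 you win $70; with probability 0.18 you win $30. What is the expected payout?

E[payout] = 350·0.17 + 280·0.18 + 210·0.25 + 70·0.22 + 30·0.18
 = 59.5 + 50.4 + 52.5 + 15.4 + 5.4
 = 183.2

183.2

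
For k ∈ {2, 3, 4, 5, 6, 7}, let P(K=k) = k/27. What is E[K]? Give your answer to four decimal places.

5.1481

E[K] = Σ k·P(K=k)
 = 2·2/27 + 3·1/9 + 4·4/27 + 5·5/27 + 6·2/9 + 7·7/27
 = 4/27 + 1/3 + 16/27 + 25/27 + 4/3 + 49/27
 = 139/27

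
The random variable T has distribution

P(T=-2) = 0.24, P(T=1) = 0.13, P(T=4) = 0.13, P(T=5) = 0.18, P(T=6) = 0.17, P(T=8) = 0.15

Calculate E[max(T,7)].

7.15

E[max(T,7)] = Σ max(t,7)·P(T=t)
 = 7·0.24 + 7·0.13 + 7·0.13 + 7·0.18 + 7·0.17 + 8·0.15
 = 1.68 + 0.91 + 0.91 + 1.26 + 1.19 + 1.2
 = 7.15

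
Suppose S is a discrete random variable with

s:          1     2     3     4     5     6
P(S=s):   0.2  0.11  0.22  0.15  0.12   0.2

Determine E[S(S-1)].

11.74

E[S(S-1)] = Σ s(s-1)·P(S=s)
 = 0·0.2 + 2·0.11 + 6·0.22 + 12·0.15 + 20·0.12 + 30·0.2
 = 0 + 0.22 + 1.32 + 1.8 + 2.4 + 6
 = 11.74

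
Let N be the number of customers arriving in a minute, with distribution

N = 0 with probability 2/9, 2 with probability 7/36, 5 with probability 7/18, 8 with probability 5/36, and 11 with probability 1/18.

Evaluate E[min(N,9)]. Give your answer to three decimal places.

3.944

E[min(N,9)] = Σ min(n,9)·P(N=n)
 = 0·2/9 + 2·7/36 + 5·7/18 + 8·5/36 + 9·1/18
 = 0 + 7/18 + 35/18 + 10/9 + 1/2
 = 71/18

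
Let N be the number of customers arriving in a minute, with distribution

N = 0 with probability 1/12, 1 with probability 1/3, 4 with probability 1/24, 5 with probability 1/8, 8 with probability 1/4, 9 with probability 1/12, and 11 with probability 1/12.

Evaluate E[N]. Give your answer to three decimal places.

E[N] = Σ n·P(N=n)
 = 0·1/12 + 1·1/3 + 4·1/24 + 5·1/8 + 8·1/4 + 9·1/12 + 11·1/12
 = 0 + 1/3 + 1/6 + 5/8 + 2 + 3/4 + 11/12
 = 115/24

4.792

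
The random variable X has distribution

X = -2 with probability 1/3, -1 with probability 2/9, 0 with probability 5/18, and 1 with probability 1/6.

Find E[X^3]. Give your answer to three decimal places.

E[X^3] = Σ x^3·P(X=x)
 = (-8)·1/3 + (-1)·2/9 + 0·5/18 + 1·1/6
 = (-8/3) + (-2/9) + 0 + 1/6
 = -49/18

-2.722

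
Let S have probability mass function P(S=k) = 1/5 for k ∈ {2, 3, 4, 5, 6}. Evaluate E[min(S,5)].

3.8

E[min(S,5)] = Σ min(s,5)·P(S=s)
 = 2·1/5 + 3·1/5 + 4·1/5 + 5·1/5 + 5·1/5
 = 2/5 + 3/5 + 4/5 + 1 + 1
 = 19/5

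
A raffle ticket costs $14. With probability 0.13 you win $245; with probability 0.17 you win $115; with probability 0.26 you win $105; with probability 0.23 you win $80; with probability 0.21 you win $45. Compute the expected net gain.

92.55

E[payout] = 245·0.13 + 115·0.17 + 105·0.26 + 80·0.23 + 45·0.21
 = 31.85 + 19.55 + 27.3 + 18.4 + 9.45
 = 106.55
Net = 106.55 - 14 = 92.55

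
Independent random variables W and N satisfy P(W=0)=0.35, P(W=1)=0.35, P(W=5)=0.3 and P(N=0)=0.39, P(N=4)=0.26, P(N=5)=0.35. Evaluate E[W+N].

E[W+N] = Σ_w Σ_n (w+n) · P(W=w)P(N=n)
 = 0·0.1365 + 4·0.091 + 5·0.1225 + 1·0.1365 + 5·0.091 + 6·0.1225 + 5·0.117 + 9·0.078 + 10·0.105
 = 0 + 0.364 + 0.6125 + 0.1365 + 0.455 + 0.735 + 0.585 + 0.702 + 1.05
 = 4.64

4.64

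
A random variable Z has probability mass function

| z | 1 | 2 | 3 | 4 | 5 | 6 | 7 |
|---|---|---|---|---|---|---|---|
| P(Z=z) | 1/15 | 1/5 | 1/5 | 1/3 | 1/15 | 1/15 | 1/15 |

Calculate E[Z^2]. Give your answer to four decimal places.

E[Z^2] = Σ z^2·P(Z=z)
 = 1·1/15 + 4·1/5 + 9·1/5 + 16·1/3 + 25·1/15 + 36·1/15 + 49·1/15
 = 1/15 + 4/5 + 9/5 + 16/3 + 5/3 + 12/5 + 49/15
 = 46/3

15.3333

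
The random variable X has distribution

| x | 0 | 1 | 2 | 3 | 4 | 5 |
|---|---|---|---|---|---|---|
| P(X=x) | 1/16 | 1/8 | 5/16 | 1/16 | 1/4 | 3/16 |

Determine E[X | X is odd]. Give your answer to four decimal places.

P(X is odd) = 1/8 + 1/16 + 3/16 = 3/8.
E[X | X is odd] = [1·1/8 + 3·1/16 + 5·3/16] / (3/8)
 = 5/4 / (3/8)
 = 10/3

3.3333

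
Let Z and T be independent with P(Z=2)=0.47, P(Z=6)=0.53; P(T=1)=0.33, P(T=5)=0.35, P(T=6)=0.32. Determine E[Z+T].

E[Z+T] = Σ_z Σ_t (z+t) · P(Z=z)P(T=t)
 = 3·0.1551 + 7·0.1645 + 8·0.1504 + 7·0.1749 + 11·0.1855 + 12·0.1696
 = 0.4653 + 1.1515 + 1.2032 + 1.2243 + 2.0405 + 2.0352
 = 8.12

8.12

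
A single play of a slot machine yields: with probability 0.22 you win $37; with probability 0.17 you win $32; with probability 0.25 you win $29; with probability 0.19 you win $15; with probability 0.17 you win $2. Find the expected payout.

E[payout] = 37·0.22 + 32·0.17 + 29·0.25 + 15·0.19 + 2·0.17
 = 8.14 + 5.44 + 7.25 + 2.85 + 0.34
 = 24.02

24.02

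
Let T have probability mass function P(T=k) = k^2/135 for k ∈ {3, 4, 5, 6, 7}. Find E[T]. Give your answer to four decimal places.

E[T] = Σ t·P(T=t)
 = 3·1/15 + 4·16/135 + 5·5/27 + 6·4/15 + 7·49/135
 = 1/5 + 64/135 + 25/27 + 8/5 + 343/135
 = 155/27

5.7407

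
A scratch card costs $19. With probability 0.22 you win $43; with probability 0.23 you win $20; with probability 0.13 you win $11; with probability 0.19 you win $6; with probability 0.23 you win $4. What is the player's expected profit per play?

E[payout] = 43·0.22 + 20·0.23 + 11·0.13 + 6·0.19 + 4·0.23
 = 9.46 + 4.6 + 1.43 + 1.14 + 0.92
 = 17.55
Net = 17.55 - 19 = -1.45

-1.45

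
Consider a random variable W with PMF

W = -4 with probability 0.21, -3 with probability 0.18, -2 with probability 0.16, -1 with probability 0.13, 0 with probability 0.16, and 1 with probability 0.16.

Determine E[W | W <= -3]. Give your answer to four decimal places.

P(W <= -3) = 0.21 + 0.18 = 0.39.
E[W | W <= -3] = [(-4)·0.21 + (-3)·0.18] / 0.39
 = -1.38 / 0.39
 = -46/13

-3.5385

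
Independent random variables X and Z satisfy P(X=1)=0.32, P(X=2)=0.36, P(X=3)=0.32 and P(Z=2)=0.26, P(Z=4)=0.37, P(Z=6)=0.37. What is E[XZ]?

E[XZ] = Σ_x Σ_z xz · P(X=x)P(Z=z)
 = 2·0.0832 + 4·0.1184 + 6·0.1184 + 4·0.0936 + 8·0.1332 + 12·0.1332 + 6·0.0832 + 12·0.1184 + 18·0.1184
 = 0.1664 + 0.4736 + 0.7104 + 0.3744 + 1.0656 + 1.5984 + 0.4992 + 1.4208 + 2.1312
 = 8.44

8.44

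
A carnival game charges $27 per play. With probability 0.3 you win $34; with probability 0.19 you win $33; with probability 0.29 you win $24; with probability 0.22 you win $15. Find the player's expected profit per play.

-0.27

E[payout] = 34·0.3 + 33·0.19 + 24·0.29 + 15·0.22
 = 10.2 + 6.27 + 6.96 + 3.3
 = 26.73
Net = 26.73 - 27 = -0.27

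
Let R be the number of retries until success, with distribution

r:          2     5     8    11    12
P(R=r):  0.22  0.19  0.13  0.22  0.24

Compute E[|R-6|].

3.87

E[|R-6|] = Σ |r-6|·P(R=r)
 = 4·0.22 + 1·0.19 + 2·0.13 + 5·0.22 + 6·0.24
 = 0.88 + 0.19 + 0.26 + 1.1 + 1.44
 = 3.87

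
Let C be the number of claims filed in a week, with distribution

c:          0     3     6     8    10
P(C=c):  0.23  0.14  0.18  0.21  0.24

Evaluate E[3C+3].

19.74

E[3C+3] = Σ (3c+3)·P(C=c)
 = 3·0.23 + 12·0.14 + 21·0.18 + 27·0.21 + 33·0.24
 = 0.69 + 1.68 + 3.78 + 5.67 + 7.92
 = 19.74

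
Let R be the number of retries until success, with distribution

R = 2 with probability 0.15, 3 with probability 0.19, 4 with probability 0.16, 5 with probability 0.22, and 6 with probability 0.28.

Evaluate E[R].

E[R] = Σ r·P(R=r)
 = 2·0.15 + 3·0.19 + 4·0.16 + 5·0.22 + 6·0.28
 = 0.3 + 0.57 + 0.64 + 1.1 + 1.68
 = 4.29

4.29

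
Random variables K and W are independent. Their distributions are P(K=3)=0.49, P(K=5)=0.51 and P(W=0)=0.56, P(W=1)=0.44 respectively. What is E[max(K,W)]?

E[max(K,W)] = Σ_k Σ_w max(k,w) · P(K=k)P(W=w)
 = 3·0.2744 + 3·0.2156 + 5·0.2856 + 5·0.2244
 = 0.8232 + 0.6468 + 1.428 + 1.122
 = 4.02

4.02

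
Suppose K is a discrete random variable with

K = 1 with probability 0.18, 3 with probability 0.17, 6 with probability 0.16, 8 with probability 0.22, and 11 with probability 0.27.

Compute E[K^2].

E[K^2] = Σ k^2·P(K=k)
 = 1·0.18 + 9·0.17 + 36·0.16 + 64·0.22 + 121·0.27
 = 0.18 + 1.53 + 5.76 + 14.08 + 32.67
 = 54.22

54.22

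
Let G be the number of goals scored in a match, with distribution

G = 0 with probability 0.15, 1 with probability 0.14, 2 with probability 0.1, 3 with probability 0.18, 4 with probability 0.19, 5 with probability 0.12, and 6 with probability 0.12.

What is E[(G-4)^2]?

4.84

E[(G-4)^2] = Σ (g-4)^2·P(G=g)
 = 16·0.15 + 9·0.14 + 4·0.1 + 1·0.18 + 0·0.19 + 1·0.12 + 4·0.12
 = 2.4 + 1.26 + 0.4 + 0.18 + 0 + 0.12 + 0.48
 = 4.84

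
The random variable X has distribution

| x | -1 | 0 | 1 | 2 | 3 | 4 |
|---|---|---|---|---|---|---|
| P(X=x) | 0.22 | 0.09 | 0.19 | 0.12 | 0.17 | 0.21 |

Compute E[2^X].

E[2^X] = Σ 2^x·P(X=x)
 = 0.5·0.22 + 1·0.09 + 2·0.19 + 4·0.12 + 8·0.17 + 16·0.21
 = 0.11 + 0.09 + 0.38 + 0.48 + 1.36 + 3.36
 = 5.78

5.78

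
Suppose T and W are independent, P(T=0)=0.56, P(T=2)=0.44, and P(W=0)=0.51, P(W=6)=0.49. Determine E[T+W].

E[T+W] = Σ_t Σ_w (t+w) · P(T=t)P(W=w)
 = 0·0.2856 + 6·0.2744 + 2·0.2244 + 8·0.2156
 = 0 + 1.6464 + 0.4488 + 1.7248
 = 3.82

3.82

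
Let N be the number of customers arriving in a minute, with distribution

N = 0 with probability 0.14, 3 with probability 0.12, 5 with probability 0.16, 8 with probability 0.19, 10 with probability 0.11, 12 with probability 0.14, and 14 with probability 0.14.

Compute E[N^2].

E[N^2] = Σ n^2·P(N=n)
 = 0·0.14 + 9·0.12 + 25·0.16 + 64·0.19 + 100·0.11 + 144·0.14 + 196·0.14
 = 0 + 1.08 + 4 + 12.16 + 11 + 20.16 + 27.44
 = 75.84

75.84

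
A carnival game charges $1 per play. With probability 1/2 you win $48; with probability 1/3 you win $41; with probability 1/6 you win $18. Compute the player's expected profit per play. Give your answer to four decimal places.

E[payout] = 48·1/2 + 41·1/3 + 18·1/6
 = 24 + 41/3 + 3
 = 122/3
Net = 122/3 - 1 = 119/3

39.6667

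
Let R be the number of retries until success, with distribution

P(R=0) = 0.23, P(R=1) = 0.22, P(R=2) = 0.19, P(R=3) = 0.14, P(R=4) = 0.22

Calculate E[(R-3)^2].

3.36

E[(R-3)^2] = Σ (r-3)^2·P(R=r)
 = 9·0.23 + 4·0.22 + 1·0.19 + 0·0.14 + 1·0.22
 = 2.07 + 0.88 + 0.19 + 0 + 0.22
 = 3.36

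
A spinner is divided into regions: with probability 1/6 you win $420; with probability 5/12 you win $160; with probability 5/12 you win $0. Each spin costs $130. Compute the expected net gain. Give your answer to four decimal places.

6.6667

E[payout] = 420·1/6 + 160·5/12 + 0·5/12
 = 70 + 200/3 + 0
 = 410/3
Net = 410/3 - 130 = 20/3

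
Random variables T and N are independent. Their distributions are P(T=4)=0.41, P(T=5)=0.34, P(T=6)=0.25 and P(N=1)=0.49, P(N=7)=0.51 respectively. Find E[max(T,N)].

E[max(T,N)] = Σ_t Σ_n max(t,n) · P(T=t)P(N=n)
 = 4·0.2009 + 7·0.2091 + 5·0.1666 + 7·0.1734 + 6·0.1225 + 7·0.1275
 = 0.8036 + 1.4637 + 0.833 + 1.2138 + 0.735 + 0.8925
 = 5.9416

5.9416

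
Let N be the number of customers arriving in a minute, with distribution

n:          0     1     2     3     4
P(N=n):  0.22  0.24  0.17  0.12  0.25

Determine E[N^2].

E[N^2] = Σ n^2·P(N=n)
 = 0·0.22 + 1·0.24 + 4·0.17 + 9·0.12 + 16·0.25
 = 0 + 0.24 + 0.68 + 1.08 + 4
 = 6

6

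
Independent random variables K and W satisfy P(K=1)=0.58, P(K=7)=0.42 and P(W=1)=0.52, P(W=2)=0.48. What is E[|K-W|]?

E[|K-W|] = Σ_k Σ_w |k-w| · P(K=k)P(W=w)
 = 0·0.3016 + 1·0.2784 + 6·0.2184 + 5·0.2016
 = 0 + 0.2784 + 1.3104 + 1.008
 = 2.5968

2.5968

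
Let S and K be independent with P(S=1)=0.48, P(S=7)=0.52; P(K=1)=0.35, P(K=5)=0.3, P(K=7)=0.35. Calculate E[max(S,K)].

E[max(S,K)] = Σ_s Σ_k max(s,k) · P(S=s)P(K=k)
 = 1·0.168 + 5·0.144 + 7·0.168 + 7·0.182 + 7·0.156 + 7·0.182
 = 0.168 + 0.72 + 1.176 + 1.274 + 1.092 + 1.274
 = 5.704

5.704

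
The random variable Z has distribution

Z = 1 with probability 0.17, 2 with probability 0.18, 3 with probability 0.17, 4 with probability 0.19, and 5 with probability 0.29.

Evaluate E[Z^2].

12.71

E[Z^2] = Σ z^2·P(Z=z)
 = 1·0.17 + 4·0.18 + 9·0.17 + 16·0.19 + 25·0.29
 = 0.17 + 0.72 + 1.53 + 3.04 + 7.25
 = 12.71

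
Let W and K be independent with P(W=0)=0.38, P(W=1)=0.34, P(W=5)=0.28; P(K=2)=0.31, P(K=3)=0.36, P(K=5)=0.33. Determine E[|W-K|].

2.534

E[|W-K|] = Σ_w Σ_k |w-k| · P(W=w)P(K=k)
 = 2·0.1178 + 3·0.1368 + 5·0.1254 + 1·0.1054 + 2·0.1224 + 4·0.1122 + 3·0.0868 + 2·0.1008 + 0·0.0924
 = 0.2356 + 0.4104 + 0.627 + 0.1054 + 0.2448 + 0.4488 + 0.2604 + 0.2016 + 0
 = 2.534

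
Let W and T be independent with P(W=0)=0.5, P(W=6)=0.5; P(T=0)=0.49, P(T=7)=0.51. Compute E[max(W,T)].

E[max(W,T)] = Σ_w Σ_t max(w,t) · P(W=w)P(T=t)
 = 0·0.245 + 7·0.255 + 6·0.245 + 7·0.255
 = 0 + 1.785 + 1.47 + 1.785
 = 5.04

5.04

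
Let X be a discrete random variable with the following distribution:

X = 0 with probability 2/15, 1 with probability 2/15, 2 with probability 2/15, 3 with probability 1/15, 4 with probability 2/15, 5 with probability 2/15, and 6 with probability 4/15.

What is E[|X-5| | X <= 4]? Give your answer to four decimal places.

3.1111

P(X <= 4) = 2/15 + 2/15 + 2/15 + 1/15 + 2/15 = 3/5.
E[|X-5| | X <= 4] = [5·2/15 + 4·2/15 + 3·2/15 + 2·1/15 + 1·2/15] / (3/5)
 = 28/15 / (3/5)
 = 28/9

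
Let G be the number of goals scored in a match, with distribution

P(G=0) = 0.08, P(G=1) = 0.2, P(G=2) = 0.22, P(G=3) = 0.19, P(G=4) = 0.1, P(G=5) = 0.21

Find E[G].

E[G] = Σ g·P(G=g)
 = 0·0.08 + 1·0.2 + 2·0.22 + 3·0.19 + 4·0.1 + 5·0.21
 = 0 + 0.2 + 0.44 + 0.57 + 0.4 + 1.05
 = 2.66

2.66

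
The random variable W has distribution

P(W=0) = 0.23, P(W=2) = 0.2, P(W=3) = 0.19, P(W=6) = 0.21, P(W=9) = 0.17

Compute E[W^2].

23.84

E[W^2] = Σ w^2·P(W=w)
 = 0·0.23 + 4·0.2 + 9·0.19 + 36·0.21 + 81·0.17
 = 0 + 0.8 + 1.71 + 7.56 + 13.77
 = 23.84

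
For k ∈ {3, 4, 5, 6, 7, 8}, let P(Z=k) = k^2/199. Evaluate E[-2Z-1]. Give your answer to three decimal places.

-13.935

E[-2Z-1] = Σ (-2z-1)·P(Z=z)
 = (-7)·9/199 + (-9)·16/199 + (-11)·25/199 + (-13)·36/199 + (-15)·49/199 + (-17)·64/199
 = (-63/199) + (-144/199) + (-275/199) + (-468/199) + (-735/199) + (-1088/199)
 = -2773/199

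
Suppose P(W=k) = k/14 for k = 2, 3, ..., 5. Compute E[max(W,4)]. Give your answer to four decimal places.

E[max(W,4)] = Σ max(w,4)·P(W=w)
 = 4·1/7 + 4·3/14 + 4·2/7 + 5·5/14
 = 4/7 + 6/7 + 8/7 + 25/14
 = 61/14

4.3571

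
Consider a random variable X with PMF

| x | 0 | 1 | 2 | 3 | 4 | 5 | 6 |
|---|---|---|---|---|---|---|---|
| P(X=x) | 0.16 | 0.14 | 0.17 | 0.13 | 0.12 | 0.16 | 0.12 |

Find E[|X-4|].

E[|X-4|] = Σ |x-4|·P(X=x)
 = 4·0.16 + 3·0.14 + 2·0.17 + 1·0.13 + 0·0.12 + 1·0.16 + 2·0.12
 = 0.64 + 0.42 + 0.34 + 0.13 + 0 + 0.16 + 0.24
 = 1.93

1.93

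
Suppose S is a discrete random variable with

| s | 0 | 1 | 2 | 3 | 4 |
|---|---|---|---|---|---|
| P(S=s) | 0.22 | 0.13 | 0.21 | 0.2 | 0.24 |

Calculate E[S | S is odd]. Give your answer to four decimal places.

2.2121

P(S is odd) = 0.13 + 0.2 = 0.33.
E[S | S is odd] = [1·0.13 + 3·0.2] / 0.33
 = 0.73 / 0.33
 = 73/33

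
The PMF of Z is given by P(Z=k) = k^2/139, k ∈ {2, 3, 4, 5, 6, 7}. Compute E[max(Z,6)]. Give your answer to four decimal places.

E[max(Z,6)] = Σ max(z,6)·P(Z=z)
 = 6·4/139 + 6·9/139 + 6·16/139 + 6·25/139 + 6·36/139 + 7·49/139
 = 24/139 + 54/139 + 96/139 + 150/139 + 216/139 + 343/139
 = 883/139

6.3525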